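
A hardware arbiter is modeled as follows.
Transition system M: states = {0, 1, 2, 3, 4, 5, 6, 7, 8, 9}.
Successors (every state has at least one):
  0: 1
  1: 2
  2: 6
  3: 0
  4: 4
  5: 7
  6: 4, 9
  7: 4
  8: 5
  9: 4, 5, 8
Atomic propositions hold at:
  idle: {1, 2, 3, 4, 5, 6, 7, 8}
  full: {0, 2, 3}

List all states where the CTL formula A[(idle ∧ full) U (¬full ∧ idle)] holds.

{1, 2, 4, 5, 6, 7, 8}

Sat(idle ∧ full) = {2, 3}
Sat(¬full) = {1, 4, 5, 6, 7, 8, 9}
Sat(¬full ∧ idle) = {1, 4, 5, 6, 7, 8}
A[(idle ∧ full) U (¬full ∧ idle)]: least fixpoint, start Z0 = Sat((¬full ∧ idle)) = {1, 4, 5, 6, 7, 8}, add states in Sat(idle ∧ full) with every successor in Z. Z1 = {1, 2, 4, 5, 6, 7, 8}; fixed.
Sat(A[(idle ∧ full) U (¬full ∧ idle)]) = {1, 2, 4, 5, 6, 7, 8}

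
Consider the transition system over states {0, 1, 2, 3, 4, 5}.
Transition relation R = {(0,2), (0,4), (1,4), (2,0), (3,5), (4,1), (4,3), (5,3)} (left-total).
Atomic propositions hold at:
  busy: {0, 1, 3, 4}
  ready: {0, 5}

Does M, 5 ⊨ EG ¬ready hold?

No

Sat(¬ready) = {1, 2, 3, 4}
EG ¬ready: greatest fixpoint, start Z0 = {1, 2, 3, 4}, keep only states in Sat with some successor in Z. Z1 = {1, 4}; fixed.
Sat(EG ¬ready) = {1, 4}
5 ∉ Sat(EG ¬ready) = {1, 4}, so the formula does not hold at 5.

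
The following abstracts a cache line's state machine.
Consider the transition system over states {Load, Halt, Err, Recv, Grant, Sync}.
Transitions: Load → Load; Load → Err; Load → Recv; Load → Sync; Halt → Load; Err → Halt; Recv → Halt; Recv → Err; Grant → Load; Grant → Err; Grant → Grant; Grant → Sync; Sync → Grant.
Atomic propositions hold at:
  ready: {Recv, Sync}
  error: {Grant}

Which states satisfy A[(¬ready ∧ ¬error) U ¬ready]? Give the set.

{Load, Halt, Err, Grant}

Sat(¬ready) = {Load, Halt, Err, Grant}
Sat(¬error) = {Load, Halt, Err, Recv, Sync}
Sat(¬ready ∧ ¬error) = {Load, Halt, Err}
A[(¬ready ∧ ¬error) U ¬ready]: least fixpoint, start Z0 = Sat(¬ready) = {Load, Halt, Err, Grant}, add states in Sat(¬ready ∧ ¬error) with every successor in Z. Already a fixed point.
Sat(A[(¬ready ∧ ¬error) U ¬ready]) = {Load, Halt, Err, Grant}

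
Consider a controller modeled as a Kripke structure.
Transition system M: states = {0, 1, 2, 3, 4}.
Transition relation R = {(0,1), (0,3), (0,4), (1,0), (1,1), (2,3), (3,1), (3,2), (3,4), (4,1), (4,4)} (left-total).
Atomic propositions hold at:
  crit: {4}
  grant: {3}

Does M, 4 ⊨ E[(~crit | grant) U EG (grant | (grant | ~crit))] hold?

No

Sat(~crit) = {0, 1, 2, 3}
Sat(~crit | grant) = {0, 1, 2, 3}
Sat(grant | ~crit) = {0, 1, 2, 3}
Sat(grant | (grant | ~crit)) = {0, 1, 2, 3}
EG (grant | (grant | ~crit)): greatest fixpoint, start Z0 = {0, 1, 2, 3}, keep only states in Sat with some successor in Z. Already a fixed point.
Sat(EG (grant | (grant | ~crit))) = {0, 1, 2, 3}
E[(~crit | grant) U EG (grant | (grant | ~crit))]: least fixpoint, start Z0 = Sat(EG (grant | (grant | ~crit))) = {0, 1, 2, 3}, add states in Sat(~crit | grant) with some successor in Z. Already a fixed point.
Sat(E[(~crit | grant) U EG (grant | (grant | ~crit))]) = {0, 1, 2, 3}
4 ∉ Sat(E[(~crit | grant) U EG (grant | (grant | ~crit))]) = {0, 1, 2, 3}, so the formula does not hold at 4.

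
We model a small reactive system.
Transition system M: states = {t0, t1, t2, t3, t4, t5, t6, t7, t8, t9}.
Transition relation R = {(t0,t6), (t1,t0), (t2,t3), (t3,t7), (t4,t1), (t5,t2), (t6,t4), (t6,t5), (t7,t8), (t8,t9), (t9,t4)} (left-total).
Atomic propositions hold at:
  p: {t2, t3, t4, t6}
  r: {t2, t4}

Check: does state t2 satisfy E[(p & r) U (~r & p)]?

Yes

Sat(p & r) = {t2, t4}
Sat(~r) = {t0, t1, t3, t5, t6, t7, t8, t9}
Sat(~r & p) = {t3, t6}
E[(p & r) U (~r & p)]: least fixpoint, start Z0 = Sat((~r & p)) = {t3, t6}, add states in Sat(p & r) with some successor in Z. Z1 = {t2, t3, t6}; fixed.
Sat(E[(p & r) U (~r & p)]) = {t2, t3, t6}
t2 ∈ Sat(E[(p & r) U (~r & p)]) = {t2, t3, t6}, so the formula holds at t2.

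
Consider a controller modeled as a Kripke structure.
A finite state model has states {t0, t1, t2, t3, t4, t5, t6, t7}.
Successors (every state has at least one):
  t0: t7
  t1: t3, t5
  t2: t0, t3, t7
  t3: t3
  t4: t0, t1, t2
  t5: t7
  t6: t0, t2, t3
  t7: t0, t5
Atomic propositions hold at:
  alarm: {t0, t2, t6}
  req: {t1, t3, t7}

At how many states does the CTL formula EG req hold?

EG req: greatest fixpoint, start Z0 = {t1, t3, t7}, keep only states in Sat with some successor in Z. Z1 = {t1, t3}; fixed.
Sat(EG req) = {t1, t3}
|Sat(EG req)| = |{t1, t3}| = 2.

2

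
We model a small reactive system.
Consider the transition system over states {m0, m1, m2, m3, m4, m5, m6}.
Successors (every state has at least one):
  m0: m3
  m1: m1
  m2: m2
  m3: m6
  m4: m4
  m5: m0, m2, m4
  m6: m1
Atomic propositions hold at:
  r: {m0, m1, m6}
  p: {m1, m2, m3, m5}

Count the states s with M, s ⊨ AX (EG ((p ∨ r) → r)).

4

Sat(p ∨ r) = {m0, m1, m2, m3, m5, m6}
Sat((p ∨ r) → r) = {m0, m1, m4, m6}
EG ((p ∨ r) → r): greatest fixpoint, start Z0 = {m0, m1, m4, m6}, keep only states in Sat with some successor in Z. Z1 = {m1, m4, m6}; fixed.
Sat(EG ((p ∨ r) → r)) = {m1, m4, m6}
Sat(AX (EG ((p ∨ r) → r))) = {s : every successor in {m1, m4, m6}} = {m1, m3, m4, m6}
|Sat(AX (EG ((p ∨ r) → r)))| = |{m1, m3, m4, m6}| = 4.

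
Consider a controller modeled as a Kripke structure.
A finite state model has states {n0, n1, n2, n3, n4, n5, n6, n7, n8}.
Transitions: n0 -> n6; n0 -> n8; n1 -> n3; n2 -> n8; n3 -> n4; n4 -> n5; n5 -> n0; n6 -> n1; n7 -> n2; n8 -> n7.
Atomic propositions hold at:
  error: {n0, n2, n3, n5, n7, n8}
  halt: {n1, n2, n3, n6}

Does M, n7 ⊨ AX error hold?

Sat(AX error) = {s : every successor in {n0, n2, n3, n5, n7, n8}} = {n1, n2, n4, n5, n7, n8}
n7 ∈ Sat(AX error) = {n1, n2, n4, n5, n7, n8}, so the formula holds at n7.

Yes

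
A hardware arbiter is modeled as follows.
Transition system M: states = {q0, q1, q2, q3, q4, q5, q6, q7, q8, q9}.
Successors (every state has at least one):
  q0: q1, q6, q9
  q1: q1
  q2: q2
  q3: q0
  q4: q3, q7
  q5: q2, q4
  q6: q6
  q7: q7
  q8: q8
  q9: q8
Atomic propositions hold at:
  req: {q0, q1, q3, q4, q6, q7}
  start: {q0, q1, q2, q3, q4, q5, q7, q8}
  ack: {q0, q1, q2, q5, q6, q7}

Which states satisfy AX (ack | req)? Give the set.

{q1, q2, q3, q4, q5, q6, q7}

Sat(ack | req) = {q0, q1, q2, q3, q4, q5, q6, q7}
Sat(AX (ack | req)) = {s : every successor in {q0, q1, q2, q3, q4, q5, q6, q7}} = {q1, q2, q3, q4, q5, q6, q7}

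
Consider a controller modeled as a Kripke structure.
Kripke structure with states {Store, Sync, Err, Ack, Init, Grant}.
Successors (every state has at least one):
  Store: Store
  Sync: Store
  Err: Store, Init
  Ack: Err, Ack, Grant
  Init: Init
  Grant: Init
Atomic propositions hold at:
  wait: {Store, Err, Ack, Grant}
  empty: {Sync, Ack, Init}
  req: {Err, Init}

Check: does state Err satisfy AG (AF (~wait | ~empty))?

Yes

Sat(~wait) = {Sync, Init}
Sat(~empty) = {Store, Err, Grant}
Sat(~wait | ~empty) = {Store, Sync, Err, Init, Grant}
AF (~wait | ~empty): least fixpoint, start Z0 = {Store, Sync, Err, Init, Grant}, add states with every successor in Z. Already a fixed point.
Sat(AF (~wait | ~empty)) = {Store, Sync, Err, Init, Grant}
AG (AF (~wait | ~empty)): greatest fixpoint, start Z0 = {Store, Sync, Err, Init, Grant}, keep only states in Sat with every successor in Z. Already a fixed point.
Sat(AG (AF (~wait | ~empty))) = {Store, Sync, Err, Init, Grant}
Err ∈ Sat(AG (AF (~wait | ~empty))) = {Store, Sync, Err, Init, Grant}, so the formula holds at Err.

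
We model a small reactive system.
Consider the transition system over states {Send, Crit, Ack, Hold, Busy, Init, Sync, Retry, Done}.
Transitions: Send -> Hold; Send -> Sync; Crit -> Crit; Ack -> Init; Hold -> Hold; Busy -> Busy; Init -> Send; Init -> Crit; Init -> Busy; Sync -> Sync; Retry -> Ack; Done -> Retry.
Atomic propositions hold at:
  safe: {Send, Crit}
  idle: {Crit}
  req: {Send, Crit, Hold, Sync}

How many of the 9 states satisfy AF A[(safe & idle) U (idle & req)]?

Sat(safe & idle) = {Crit}
Sat(idle & req) = {Crit}
A[(safe & idle) U (idle & req)]: least fixpoint, start Z0 = Sat((idle & req)) = {Crit}, add states in Sat(safe & idle) with every successor in Z. Already a fixed point.
Sat(A[(safe & idle) U (idle & req)]) = {Crit}
AF A[(safe & idle) U (idle & req)]: least fixpoint, start Z0 = {Crit}, add states with every successor in Z. Already a fixed point.
Sat(AF A[(safe & idle) U (idle & req)]) = {Crit}
|Sat(AF A[(safe & idle) U (idle & req)])| = |{Crit}| = 1.

1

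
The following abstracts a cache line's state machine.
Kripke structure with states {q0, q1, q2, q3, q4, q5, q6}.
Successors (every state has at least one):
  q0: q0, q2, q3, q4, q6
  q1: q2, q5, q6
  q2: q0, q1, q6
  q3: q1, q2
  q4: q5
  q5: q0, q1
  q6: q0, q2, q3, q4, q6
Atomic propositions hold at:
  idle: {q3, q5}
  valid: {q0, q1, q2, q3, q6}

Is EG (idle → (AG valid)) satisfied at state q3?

AG valid: greatest fixpoint, start Z0 = {q0, q1, q2, q3, q6}, keep only states in Sat with every successor in Z. Z1 = {q2, q3}; Z2 = ∅; fixed.
Sat(AG valid) = ∅
Sat(idle → (AG valid)) = {q0, q1, q2, q4, q6}
EG (idle → (AG valid)): greatest fixpoint, start Z0 = {q0, q1, q2, q4, q6}, keep only states in Sat with some successor in Z. Z1 = {q0, q1, q2, q6}; fixed.
Sat(EG (idle → (AG valid))) = {q0, q1, q2, q6}
q3 ∉ Sat(EG (idle → (AG valid))) = {q0, q1, q2, q6}, so the formula does not hold at q3.

No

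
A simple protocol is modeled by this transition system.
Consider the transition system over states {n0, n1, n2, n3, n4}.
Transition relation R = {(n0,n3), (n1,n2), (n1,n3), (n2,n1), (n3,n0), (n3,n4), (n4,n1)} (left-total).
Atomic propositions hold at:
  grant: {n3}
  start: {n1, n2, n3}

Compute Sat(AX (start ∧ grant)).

{n0}

Sat(start ∧ grant) = {n3}
Sat(AX (start ∧ grant)) = {s : every successor in {n3}} = {n0}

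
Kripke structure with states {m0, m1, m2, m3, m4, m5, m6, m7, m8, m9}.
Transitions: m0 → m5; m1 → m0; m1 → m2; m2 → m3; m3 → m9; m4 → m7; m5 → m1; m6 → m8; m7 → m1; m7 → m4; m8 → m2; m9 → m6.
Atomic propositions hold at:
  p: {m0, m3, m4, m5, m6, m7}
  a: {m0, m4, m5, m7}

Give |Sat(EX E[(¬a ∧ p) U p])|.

Sat(¬a) = {m1, m2, m3, m6, m8, m9}
Sat(¬a ∧ p) = {m3, m6}
E[(¬a ∧ p) U p]: least fixpoint, start Z0 = Sat(p) = {m0, m3, m4, m5, m6, m7}, add states in Sat(¬a ∧ p) with some successor in Z. Already a fixed point.
Sat(E[(¬a ∧ p) U p]) = {m0, m3, m4, m5, m6, m7}
Sat(EX E[(¬a ∧ p) U p]) = {s : some successor in {m0, m3, m4, m5, m6, m7}} = {m0, m1, m2, m4, m7, m9}
|Sat(EX E[(¬a ∧ p) U p])| = |{m0, m1, m2, m4, m7, m9}| = 6.

6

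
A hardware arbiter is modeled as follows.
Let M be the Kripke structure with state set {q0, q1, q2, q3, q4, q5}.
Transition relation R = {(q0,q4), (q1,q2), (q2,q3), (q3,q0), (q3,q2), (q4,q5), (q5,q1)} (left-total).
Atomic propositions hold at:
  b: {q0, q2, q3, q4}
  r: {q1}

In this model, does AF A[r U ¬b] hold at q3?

Sat(¬b) = {q1, q5}
A[r U ¬b]: least fixpoint, start Z0 = Sat(¬b) = {q1, q5}, add states in Sat(r) with every successor in Z. Already a fixed point.
Sat(A[r U ¬b]) = {q1, q5}
AF A[r U ¬b]: least fixpoint, start Z0 = {q1, q5}, add states with every successor in Z. Z1 = {q1, q4, q5}; Z2 = {q0, q1, q4, q5}; fixed.
Sat(AF A[r U ¬b]) = {q0, q1, q4, q5}
q3 ∉ Sat(AF A[r U ¬b]) = {q0, q1, q4, q5}, so the formula does not hold at q3.

No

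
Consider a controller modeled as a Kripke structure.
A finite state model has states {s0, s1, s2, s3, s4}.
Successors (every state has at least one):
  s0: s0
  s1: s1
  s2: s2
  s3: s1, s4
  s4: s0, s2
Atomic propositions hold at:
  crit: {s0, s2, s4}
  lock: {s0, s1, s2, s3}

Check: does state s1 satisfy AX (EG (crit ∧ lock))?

No

Sat(crit ∧ lock) = {s0, s2}
EG (crit ∧ lock): greatest fixpoint, start Z0 = {s0, s2}, keep only states in Sat with some successor in Z. Already a fixed point.
Sat(EG (crit ∧ lock)) = {s0, s2}
Sat(AX (EG (crit ∧ lock))) = {s : every successor in {s0, s2}} = {s0, s2, s4}
s1 ∉ Sat(AX (EG (crit ∧ lock))) = {s0, s2, s4}, so the formula does not hold at s1.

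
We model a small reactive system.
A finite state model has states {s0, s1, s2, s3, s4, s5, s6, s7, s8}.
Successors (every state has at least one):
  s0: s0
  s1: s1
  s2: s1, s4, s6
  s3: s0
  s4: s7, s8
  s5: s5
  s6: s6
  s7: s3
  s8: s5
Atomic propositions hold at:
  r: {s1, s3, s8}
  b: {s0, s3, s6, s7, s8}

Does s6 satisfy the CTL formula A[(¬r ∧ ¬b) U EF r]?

No

Sat(¬r) = {s0, s2, s4, s5, s6, s7}
Sat(¬b) = {s1, s2, s4, s5}
Sat(¬r ∧ ¬b) = {s2, s4, s5}
EF r: least fixpoint, start Z0 = {s1, s3, s8}, add states with some successor in Z. Z1 = {s1, s2, s3, s4, s7, s8}; fixed.
Sat(EF r) = {s1, s2, s3, s4, s7, s8}
A[(¬r ∧ ¬b) U EF r]: least fixpoint, start Z0 = Sat(EF r) = {s1, s2, s3, s4, s7, s8}, add states in Sat(¬r ∧ ¬b) with every successor in Z. Already a fixed point.
Sat(A[(¬r ∧ ¬b) U EF r]) = {s1, s2, s3, s4, s7, s8}
s6 ∉ Sat(A[(¬r ∧ ¬b) U EF r]) = {s1, s2, s3, s4, s7, s8}, so the formula does not hold at s6.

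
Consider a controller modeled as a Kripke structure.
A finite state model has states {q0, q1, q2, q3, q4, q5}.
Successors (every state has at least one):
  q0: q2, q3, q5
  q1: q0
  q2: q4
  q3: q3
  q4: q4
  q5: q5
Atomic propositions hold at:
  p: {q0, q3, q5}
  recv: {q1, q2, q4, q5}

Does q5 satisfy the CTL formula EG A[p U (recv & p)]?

Yes

Sat(recv & p) = {q5}
A[p U (recv & p)]: least fixpoint, start Z0 = Sat((recv & p)) = {q5}, add states in Sat(p) with every successor in Z. Already a fixed point.
Sat(A[p U (recv & p)]) = {q5}
EG A[p U (recv & p)]: greatest fixpoint, start Z0 = {q5}, keep only states in Sat with some successor in Z. Already a fixed point.
Sat(EG A[p U (recv & p)]) = {q5}
q5 ∈ Sat(EG A[p U (recv & p)]) = {q5}, so the formula holds at q5.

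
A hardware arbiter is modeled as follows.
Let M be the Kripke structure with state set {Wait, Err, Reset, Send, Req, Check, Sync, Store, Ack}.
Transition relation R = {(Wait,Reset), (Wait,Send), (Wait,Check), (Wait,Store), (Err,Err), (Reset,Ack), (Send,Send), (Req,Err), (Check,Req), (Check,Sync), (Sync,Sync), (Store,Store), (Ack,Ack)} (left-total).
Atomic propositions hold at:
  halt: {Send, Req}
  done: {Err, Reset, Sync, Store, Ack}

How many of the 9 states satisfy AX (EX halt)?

1

Sat(EX halt) = {s : some successor in {Send, Req}} = {Wait, Send, Check}
Sat(AX (EX halt)) = {s : every successor in {Wait, Send, Check}} = {Send}
|Sat(AX (EX halt))| = |{Send}| = 1.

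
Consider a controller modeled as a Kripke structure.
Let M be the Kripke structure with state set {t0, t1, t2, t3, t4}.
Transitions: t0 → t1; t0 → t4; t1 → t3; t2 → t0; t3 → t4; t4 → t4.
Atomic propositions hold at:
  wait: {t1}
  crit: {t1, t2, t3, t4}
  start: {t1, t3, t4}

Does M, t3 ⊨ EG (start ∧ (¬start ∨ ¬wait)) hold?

Sat(¬start) = {t0, t2}
Sat(¬wait) = {t0, t2, t3, t4}
Sat(¬start ∨ ¬wait) = {t0, t2, t3, t4}
Sat(start ∧ (¬start ∨ ¬wait)) = {t3, t4}
EG (start ∧ (¬start ∨ ¬wait)): greatest fixpoint, start Z0 = {t3, t4}, keep only states in Sat with some successor in Z. Already a fixed point.
Sat(EG (start ∧ (¬start ∨ ¬wait))) = {t3, t4}
t3 ∈ Sat(EG (start ∧ (¬start ∨ ¬wait))) = {t3, t4}, so the formula holds at t3.

Yes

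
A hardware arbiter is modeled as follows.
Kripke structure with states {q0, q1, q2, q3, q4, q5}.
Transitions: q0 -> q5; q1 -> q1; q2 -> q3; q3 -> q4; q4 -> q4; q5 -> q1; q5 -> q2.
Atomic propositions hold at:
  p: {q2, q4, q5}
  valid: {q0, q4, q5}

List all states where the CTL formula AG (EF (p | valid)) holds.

Sat(p | valid) = {q0, q2, q4, q5}
EF (p | valid): least fixpoint, start Z0 = {q0, q2, q4, q5}, add states with some successor in Z. Z1 = {q0, q2, q3, q4, q5}; fixed.
Sat(EF (p | valid)) = {q0, q2, q3, q4, q5}
AG (EF (p | valid)): greatest fixpoint, start Z0 = {q0, q2, q3, q4, q5}, keep only states in Sat with every successor in Z. Z1 = {q0, q2, q3, q4}; Z2 = {q2, q3, q4}; fixed.
Sat(AG (EF (p | valid))) = {q2, q3, q4}

{q2, q3, q4}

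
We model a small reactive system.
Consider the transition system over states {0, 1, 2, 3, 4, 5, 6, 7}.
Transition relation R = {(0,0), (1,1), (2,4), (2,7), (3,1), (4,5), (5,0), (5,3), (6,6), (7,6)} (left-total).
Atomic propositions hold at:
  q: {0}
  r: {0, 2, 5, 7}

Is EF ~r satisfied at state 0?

Sat(~r) = {1, 3, 4, 6}
EF ~r: least fixpoint, start Z0 = {1, 3, 4, 6}, add states with some successor in Z. Z1 = {1, 2, 3, 4, 5, 6, 7}; fixed.
Sat(EF ~r) = {1, 2, 3, 4, 5, 6, 7}
0 ∉ Sat(EF ~r) = {1, 2, 3, 4, 5, 6, 7}, so the formula does not hold at 0.

No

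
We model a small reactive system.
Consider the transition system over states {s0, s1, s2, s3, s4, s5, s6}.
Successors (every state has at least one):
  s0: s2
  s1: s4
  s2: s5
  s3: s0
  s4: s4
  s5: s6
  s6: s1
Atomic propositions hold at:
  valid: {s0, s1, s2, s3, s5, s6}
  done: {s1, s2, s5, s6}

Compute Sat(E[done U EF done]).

{s0, s1, s2, s3, s5, s6}

EF done: least fixpoint, start Z0 = {s1, s2, s5, s6}, add states with some successor in Z. Z1 = {s0, s1, s2, s5, s6}; Z2 = {s0, s1, s2, s3, s5, s6}; fixed.
Sat(EF done) = {s0, s1, s2, s3, s5, s6}
E[done U EF done]: least fixpoint, start Z0 = Sat(EF done) = {s0, s1, s2, s3, s5, s6}, add states in Sat(done) with some successor in Z. Already a fixed point.
Sat(E[done U EF done]) = {s0, s1, s2, s3, s5, s6}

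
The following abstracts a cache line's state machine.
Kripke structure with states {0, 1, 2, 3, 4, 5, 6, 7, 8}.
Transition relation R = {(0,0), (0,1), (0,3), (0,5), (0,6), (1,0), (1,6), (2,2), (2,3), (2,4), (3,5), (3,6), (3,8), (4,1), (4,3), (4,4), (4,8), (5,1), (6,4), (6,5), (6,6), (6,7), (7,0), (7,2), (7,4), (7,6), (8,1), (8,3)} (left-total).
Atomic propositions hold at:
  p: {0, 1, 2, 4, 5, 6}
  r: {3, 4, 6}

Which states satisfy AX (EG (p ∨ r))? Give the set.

Sat(p ∨ r) = {0, 1, 2, 3, 4, 5, 6}
EG (p ∨ r): greatest fixpoint, start Z0 = {0, 1, 2, 3, 4, 5, 6}, keep only states in Sat with some successor in Z. Already a fixed point.
Sat(EG (p ∨ r)) = {0, 1, 2, 3, 4, 5, 6}
Sat(AX (EG (p ∨ r))) = {s : every successor in {0, 1, 2, 3, 4, 5, 6}} = {0, 1, 2, 5, 7, 8}

{0, 1, 2, 5, 7, 8}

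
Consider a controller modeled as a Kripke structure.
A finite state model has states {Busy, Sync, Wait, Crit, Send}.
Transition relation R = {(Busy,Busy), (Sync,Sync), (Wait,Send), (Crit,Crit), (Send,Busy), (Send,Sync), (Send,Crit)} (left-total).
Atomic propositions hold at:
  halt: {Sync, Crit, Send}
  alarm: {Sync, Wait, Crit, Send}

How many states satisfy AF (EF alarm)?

4

EF alarm: least fixpoint, start Z0 = {Sync, Wait, Crit, Send}, add states with some successor in Z. Already a fixed point.
Sat(EF alarm) = {Sync, Wait, Crit, Send}
AF (EF alarm): least fixpoint, start Z0 = {Sync, Wait, Crit, Send}, add states with every successor in Z. Already a fixed point.
Sat(AF (EF alarm)) = {Sync, Wait, Crit, Send}
|Sat(AF (EF alarm))| = |{Sync, Wait, Crit, Send}| = 4.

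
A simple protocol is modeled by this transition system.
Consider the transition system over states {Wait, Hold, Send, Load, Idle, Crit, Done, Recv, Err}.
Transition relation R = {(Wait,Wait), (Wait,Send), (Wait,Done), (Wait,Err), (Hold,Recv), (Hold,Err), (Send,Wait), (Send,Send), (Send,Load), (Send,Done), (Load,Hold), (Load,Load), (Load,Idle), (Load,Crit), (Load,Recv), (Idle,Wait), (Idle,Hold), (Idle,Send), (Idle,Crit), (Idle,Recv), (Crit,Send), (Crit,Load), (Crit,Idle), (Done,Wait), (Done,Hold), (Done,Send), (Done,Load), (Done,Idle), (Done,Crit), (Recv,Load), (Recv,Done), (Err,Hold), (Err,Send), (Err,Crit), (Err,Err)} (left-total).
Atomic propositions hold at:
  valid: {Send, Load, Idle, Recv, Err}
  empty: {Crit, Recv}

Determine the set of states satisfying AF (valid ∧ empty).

Sat(valid ∧ empty) = {Recv}
AF (valid ∧ empty): least fixpoint, start Z0 = {Recv}, add states with every successor in Z. Already a fixed point.
Sat(AF (valid ∧ empty)) = {Recv}

{Recv}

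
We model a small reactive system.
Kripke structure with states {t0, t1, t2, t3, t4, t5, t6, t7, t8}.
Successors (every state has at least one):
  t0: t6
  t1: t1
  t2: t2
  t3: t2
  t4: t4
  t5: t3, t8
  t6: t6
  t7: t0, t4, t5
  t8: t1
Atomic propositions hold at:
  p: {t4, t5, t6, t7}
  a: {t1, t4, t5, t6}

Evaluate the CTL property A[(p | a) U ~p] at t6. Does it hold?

No

Sat(p | a) = {t1, t4, t5, t6, t7}
Sat(~p) = {t0, t1, t2, t3, t8}
A[(p | a) U ~p]: least fixpoint, start Z0 = Sat(~p) = {t0, t1, t2, t3, t8}, add states in Sat(p | a) with every successor in Z. Z1 = {t0, t1, t2, t3, t5, t8}; fixed.
Sat(A[(p | a) U ~p]) = {t0, t1, t2, t3, t5, t8}
t6 ∉ Sat(A[(p | a) U ~p]) = {t0, t1, t2, t3, t5, t8}, so the formula does not hold at t6.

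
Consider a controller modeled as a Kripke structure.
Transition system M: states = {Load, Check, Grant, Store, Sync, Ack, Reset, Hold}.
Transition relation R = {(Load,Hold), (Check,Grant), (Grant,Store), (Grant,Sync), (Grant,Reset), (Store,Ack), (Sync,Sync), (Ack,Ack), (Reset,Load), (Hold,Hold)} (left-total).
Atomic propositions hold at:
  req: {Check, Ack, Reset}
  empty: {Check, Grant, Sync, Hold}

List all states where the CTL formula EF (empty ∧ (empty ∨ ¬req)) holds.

Sat(¬req) = {Load, Grant, Store, Sync, Hold}
Sat(empty ∨ ¬req) = {Load, Check, Grant, Store, Sync, Hold}
Sat(empty ∧ (empty ∨ ¬req)) = {Check, Grant, Sync, Hold}
EF (empty ∧ (empty ∨ ¬req)): least fixpoint, start Z0 = {Check, Grant, Sync, Hold}, add states with some successor in Z. Z1 = {Load, Check, Grant, Sync, Hold}; Z2 = {Load, Check, Grant, Sync, Reset, Hold}; fixed.
Sat(EF (empty ∧ (empty ∨ ¬req))) = {Load, Check, Grant, Sync, Reset, Hold}

{Load, Check, Grant, Sync, Reset, Hold}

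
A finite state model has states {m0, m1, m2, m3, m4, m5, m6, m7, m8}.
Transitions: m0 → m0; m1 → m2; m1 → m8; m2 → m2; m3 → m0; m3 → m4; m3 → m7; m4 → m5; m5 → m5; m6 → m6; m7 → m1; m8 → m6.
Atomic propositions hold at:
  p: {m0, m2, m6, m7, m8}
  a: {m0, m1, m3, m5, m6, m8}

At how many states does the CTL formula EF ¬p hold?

5

Sat(¬p) = {m1, m3, m4, m5}
EF ¬p: least fixpoint, start Z0 = {m1, m3, m4, m5}, add states with some successor in Z. Z1 = {m1, m3, m4, m5, m7}; fixed.
Sat(EF ¬p) = {m1, m3, m4, m5, m7}
|Sat(EF ¬p)| = |{m1, m3, m4, m5, m7}| = 5.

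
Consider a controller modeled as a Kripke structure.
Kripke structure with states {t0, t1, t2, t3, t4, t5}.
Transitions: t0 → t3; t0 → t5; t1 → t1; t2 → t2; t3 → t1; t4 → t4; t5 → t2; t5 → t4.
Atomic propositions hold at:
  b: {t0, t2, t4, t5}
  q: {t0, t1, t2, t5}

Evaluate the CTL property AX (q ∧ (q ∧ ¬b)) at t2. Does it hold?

Sat(¬b) = {t1, t3}
Sat(q ∧ ¬b) = {t1}
Sat(q ∧ (q ∧ ¬b)) = {t1}
Sat(AX (q ∧ (q ∧ ¬b))) = {s : every successor in {t1}} = {t1, t3}
t2 ∉ Sat(AX (q ∧ (q ∧ ¬b))) = {t1, t3}, so the formula does not hold at t2.

No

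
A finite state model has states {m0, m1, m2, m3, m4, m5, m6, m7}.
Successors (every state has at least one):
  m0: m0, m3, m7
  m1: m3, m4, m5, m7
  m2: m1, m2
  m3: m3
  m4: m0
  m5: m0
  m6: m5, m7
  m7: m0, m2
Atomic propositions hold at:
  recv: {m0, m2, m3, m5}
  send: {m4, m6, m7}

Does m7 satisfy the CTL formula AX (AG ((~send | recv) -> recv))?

No

Sat(~send) = {m0, m1, m2, m3, m5}
Sat(~send | recv) = {m0, m1, m2, m3, m5}
Sat((~send | recv) -> recv) = {m0, m2, m3, m4, m5, m6, m7}
AG ((~send | recv) -> recv): greatest fixpoint, start Z0 = {m0, m2, m3, m4, m5, m6, m7}, keep only states in Sat with every successor in Z. Z1 = {m0, m3, m4, m5, m6, m7}; Z2 = {m0, m3, m4, m5, m6}; Z3 = {m3, m4, m5}; Z4 = {m3}; fixed.
Sat(AG ((~send | recv) -> recv)) = {m3}
Sat(AX (AG ((~send | recv) -> recv))) = {s : every successor in {m3}} = {m3}
m7 ∉ Sat(AX (AG ((~send | recv) -> recv))) = {m3}, so the formula does not hold at m7.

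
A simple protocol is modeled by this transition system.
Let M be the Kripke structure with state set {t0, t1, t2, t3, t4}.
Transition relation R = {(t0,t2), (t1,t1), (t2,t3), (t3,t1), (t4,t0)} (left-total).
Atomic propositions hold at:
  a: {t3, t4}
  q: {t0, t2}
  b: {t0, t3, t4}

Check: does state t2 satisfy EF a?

Yes

EF a: least fixpoint, start Z0 = {t3, t4}, add states with some successor in Z. Z1 = {t2, t3, t4}; Z2 = {t0, t2, t3, t4}; fixed.
Sat(EF a) = {t0, t2, t3, t4}
t2 ∈ Sat(EF a) = {t0, t2, t3, t4}, so the formula holds at t2.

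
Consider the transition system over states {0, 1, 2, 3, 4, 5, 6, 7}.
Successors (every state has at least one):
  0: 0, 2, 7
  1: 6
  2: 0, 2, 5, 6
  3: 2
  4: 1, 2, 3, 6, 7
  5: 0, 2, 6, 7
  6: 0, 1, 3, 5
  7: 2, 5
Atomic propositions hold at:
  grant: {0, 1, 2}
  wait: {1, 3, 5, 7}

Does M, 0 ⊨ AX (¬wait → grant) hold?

Yes

Sat(¬wait) = {0, 2, 4, 6}
Sat(¬wait → grant) = {0, 1, 2, 3, 5, 7}
Sat(AX (¬wait → grant)) = {s : every successor in {0, 1, 2, 3, 5, 7}} = {0, 3, 6, 7}
0 ∈ Sat(AX (¬wait → grant)) = {0, 3, 6, 7}, so the formula holds at 0.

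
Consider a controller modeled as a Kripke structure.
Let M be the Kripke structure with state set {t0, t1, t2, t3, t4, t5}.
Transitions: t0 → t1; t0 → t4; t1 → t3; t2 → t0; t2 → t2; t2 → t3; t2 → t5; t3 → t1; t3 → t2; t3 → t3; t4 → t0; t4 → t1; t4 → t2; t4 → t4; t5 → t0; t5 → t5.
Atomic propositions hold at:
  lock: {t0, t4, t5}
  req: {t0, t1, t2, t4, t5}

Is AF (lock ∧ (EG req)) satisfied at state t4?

EG req: greatest fixpoint, start Z0 = {t0, t1, t2, t4, t5}, keep only states in Sat with some successor in Z. Z1 = {t0, t2, t4, t5}; fixed.
Sat(EG req) = {t0, t2, t4, t5}
Sat(lock ∧ (EG req)) = {t0, t4, t5}
AF (lock ∧ (EG req)): least fixpoint, start Z0 = {t0, t4, t5}, add states with every successor in Z. Already a fixed point.
Sat(AF (lock ∧ (EG req))) = {t0, t4, t5}
t4 ∈ Sat(AF (lock ∧ (EG req))) = {t0, t4, t5}, so the formula holds at t4.

Yes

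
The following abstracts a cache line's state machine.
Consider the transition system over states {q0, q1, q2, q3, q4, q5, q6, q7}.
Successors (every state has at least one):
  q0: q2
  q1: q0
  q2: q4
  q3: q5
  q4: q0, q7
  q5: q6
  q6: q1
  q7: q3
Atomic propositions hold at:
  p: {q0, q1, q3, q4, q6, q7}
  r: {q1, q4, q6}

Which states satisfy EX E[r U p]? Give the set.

{q1, q2, q4, q5, q6, q7}

E[r U p]: least fixpoint, start Z0 = Sat(p) = {q0, q1, q3, q4, q6, q7}, add states in Sat(r) with some successor in Z. Already a fixed point.
Sat(E[r U p]) = {q0, q1, q3, q4, q6, q7}
Sat(EX E[r U p]) = {s : some successor in {q0, q1, q3, q4, q6, q7}} = {q1, q2, q4, q5, q6, q7}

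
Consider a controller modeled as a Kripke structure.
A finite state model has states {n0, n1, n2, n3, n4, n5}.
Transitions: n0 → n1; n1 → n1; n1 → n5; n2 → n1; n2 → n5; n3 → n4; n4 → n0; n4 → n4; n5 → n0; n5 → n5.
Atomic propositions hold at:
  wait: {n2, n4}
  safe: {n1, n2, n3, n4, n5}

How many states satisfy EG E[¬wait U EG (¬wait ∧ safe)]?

3

Sat(¬wait) = {n0, n1, n3, n5}
Sat(¬wait ∧ safe) = {n1, n3, n5}
EG (¬wait ∧ safe): greatest fixpoint, start Z0 = {n1, n3, n5}, keep only states in Sat with some successor in Z. Z1 = {n1, n5}; fixed.
Sat(EG (¬wait ∧ safe)) = {n1, n5}
E[¬wait U EG (¬wait ∧ safe)]: least fixpoint, start Z0 = Sat(EG (¬wait ∧ safe)) = {n1, n5}, add states in Sat(¬wait) with some successor in Z. Z1 = {n0, n1, n5}; fixed.
Sat(E[¬wait U EG (¬wait ∧ safe)]) = {n0, n1, n5}
EG E[¬wait U EG (¬wait ∧ safe)]: greatest fixpoint, start Z0 = {n0, n1, n5}, keep only states in Sat with some successor in Z. Already a fixed point.
Sat(EG E[¬wait U EG (¬wait ∧ safe)]) = {n0, n1, n5}
|Sat(EG E[¬wait U EG (¬wait ∧ safe)])| = |{n0, n1, n5}| = 3.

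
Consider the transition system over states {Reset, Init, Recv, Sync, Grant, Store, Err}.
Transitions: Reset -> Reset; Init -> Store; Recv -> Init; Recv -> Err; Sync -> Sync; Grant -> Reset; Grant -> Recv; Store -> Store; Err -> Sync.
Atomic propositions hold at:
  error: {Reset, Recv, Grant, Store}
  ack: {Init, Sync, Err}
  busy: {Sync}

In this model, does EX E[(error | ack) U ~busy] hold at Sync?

Sat(error | ack) = {Reset, Init, Recv, Sync, Grant, Store, Err}
Sat(~busy) = {Reset, Init, Recv, Grant, Store, Err}
E[(error | ack) U ~busy]: least fixpoint, start Z0 = Sat(~busy) = {Reset, Init, Recv, Grant, Store, Err}, add states in Sat(error | ack) with some successor in Z. Already a fixed point.
Sat(E[(error | ack) U ~busy]) = {Reset, Init, Recv, Grant, Store, Err}
Sat(EX E[(error | ack) U ~busy]) = {s : some successor in {Reset, Init, Recv, Grant, Store, Err}} = {Reset, Init, Recv, Grant, Store}
Sync ∉ Sat(EX E[(error | ack) U ~busy]) = {Reset, Init, Recv, Grant, Store}, so the formula does not hold at Sync.

No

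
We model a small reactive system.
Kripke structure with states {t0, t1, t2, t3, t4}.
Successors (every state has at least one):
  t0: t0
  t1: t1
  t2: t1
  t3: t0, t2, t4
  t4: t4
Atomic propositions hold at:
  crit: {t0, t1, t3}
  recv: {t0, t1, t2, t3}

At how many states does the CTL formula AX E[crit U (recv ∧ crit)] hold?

Sat(recv ∧ crit) = {t0, t1, t3}
E[crit U (recv ∧ crit)]: least fixpoint, start Z0 = Sat((recv ∧ crit)) = {t0, t1, t3}, add states in Sat(crit) with some successor in Z. Already a fixed point.
Sat(E[crit U (recv ∧ crit)]) = {t0, t1, t3}
Sat(AX E[crit U (recv ∧ crit)]) = {s : every successor in {t0, t1, t3}} = {t0, t1, t2}
|Sat(AX E[crit U (recv ∧ crit)])| = |{t0, t1, t2}| = 3.

3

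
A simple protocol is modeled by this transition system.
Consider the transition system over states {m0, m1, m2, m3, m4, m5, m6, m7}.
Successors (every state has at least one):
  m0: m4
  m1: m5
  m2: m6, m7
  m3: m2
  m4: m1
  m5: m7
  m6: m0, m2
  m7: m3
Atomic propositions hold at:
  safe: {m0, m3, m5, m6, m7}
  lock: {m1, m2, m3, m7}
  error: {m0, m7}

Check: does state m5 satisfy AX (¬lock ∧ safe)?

Sat(¬lock) = {m0, m4, m5, m6}
Sat(¬lock ∧ safe) = {m0, m5, m6}
Sat(AX (¬lock ∧ safe)) = {s : every successor in {m0, m5, m6}} = {m1}
m5 ∉ Sat(AX (¬lock ∧ safe)) = {m1}, so the formula does not hold at m5.

No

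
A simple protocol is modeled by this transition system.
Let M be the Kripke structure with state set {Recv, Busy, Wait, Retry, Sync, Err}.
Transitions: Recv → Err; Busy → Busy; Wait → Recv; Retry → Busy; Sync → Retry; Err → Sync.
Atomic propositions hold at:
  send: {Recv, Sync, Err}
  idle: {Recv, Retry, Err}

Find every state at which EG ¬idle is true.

Sat(¬idle) = {Busy, Wait, Sync}
EG ¬idle: greatest fixpoint, start Z0 = {Busy, Wait, Sync}, keep only states in Sat with some successor in Z. Z1 = {Busy}; fixed.
Sat(EG ¬idle) = {Busy}

{Busy}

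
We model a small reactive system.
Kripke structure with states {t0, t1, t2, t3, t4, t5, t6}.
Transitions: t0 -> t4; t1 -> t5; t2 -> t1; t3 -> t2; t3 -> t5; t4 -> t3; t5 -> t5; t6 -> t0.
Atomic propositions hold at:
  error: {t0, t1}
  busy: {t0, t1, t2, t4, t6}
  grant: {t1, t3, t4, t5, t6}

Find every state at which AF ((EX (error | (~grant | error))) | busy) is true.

Sat(~grant) = {t0, t2}
Sat(~grant | error) = {t0, t1, t2}
Sat(error | (~grant | error)) = {t0, t1, t2}
Sat(EX (error | (~grant | error))) = {s : some successor in {t0, t1, t2}} = {t2, t3, t6}
Sat((EX (error | (~grant | error))) | busy) = {t0, t1, t2, t3, t4, t6}
AF ((EX (error | (~grant | error))) | busy): least fixpoint, start Z0 = {t0, t1, t2, t3, t4, t6}, add states with every successor in Z. Already a fixed point.
Sat(AF ((EX (error | (~grant | error))) | busy)) = {t0, t1, t2, t3, t4, t6}

{t0, t1, t2, t3, t4, t6}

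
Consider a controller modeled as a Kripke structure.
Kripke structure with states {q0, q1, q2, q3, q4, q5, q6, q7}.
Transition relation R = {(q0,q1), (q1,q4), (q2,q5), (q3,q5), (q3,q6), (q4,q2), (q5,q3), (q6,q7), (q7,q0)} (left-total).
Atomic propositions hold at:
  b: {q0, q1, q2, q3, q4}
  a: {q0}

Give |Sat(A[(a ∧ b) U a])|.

Sat(a ∧ b) = {q0}
A[(a ∧ b) U a]: least fixpoint, start Z0 = Sat(a) = {q0}, add states in Sat(a ∧ b) with every successor in Z. Already a fixed point.
Sat(A[(a ∧ b) U a]) = {q0}
|Sat(A[(a ∧ b) U a])| = |{q0}| = 1.

1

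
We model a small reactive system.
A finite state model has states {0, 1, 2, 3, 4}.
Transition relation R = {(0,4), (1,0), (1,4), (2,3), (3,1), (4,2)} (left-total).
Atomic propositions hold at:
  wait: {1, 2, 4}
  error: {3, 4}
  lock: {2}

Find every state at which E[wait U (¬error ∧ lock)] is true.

{1, 2, 4}

Sat(¬error) = {0, 1, 2}
Sat(¬error ∧ lock) = {2}
E[wait U (¬error ∧ lock)]: least fixpoint, start Z0 = Sat((¬error ∧ lock)) = {2}, add states in Sat(wait) with some successor in Z. Z1 = {2, 4}; Z2 = {1, 2, 4}; fixed.
Sat(E[wait U (¬error ∧ lock)]) = {1, 2, 4}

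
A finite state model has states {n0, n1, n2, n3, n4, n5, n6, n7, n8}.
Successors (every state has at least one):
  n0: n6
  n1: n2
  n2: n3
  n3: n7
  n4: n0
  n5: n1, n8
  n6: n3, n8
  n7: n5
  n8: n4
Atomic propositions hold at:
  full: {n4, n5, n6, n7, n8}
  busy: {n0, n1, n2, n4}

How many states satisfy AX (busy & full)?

1

Sat(busy & full) = {n4}
Sat(AX (busy & full)) = {s : every successor in {n4}} = {n8}
|Sat(AX (busy & full))| = |{n8}| = 1.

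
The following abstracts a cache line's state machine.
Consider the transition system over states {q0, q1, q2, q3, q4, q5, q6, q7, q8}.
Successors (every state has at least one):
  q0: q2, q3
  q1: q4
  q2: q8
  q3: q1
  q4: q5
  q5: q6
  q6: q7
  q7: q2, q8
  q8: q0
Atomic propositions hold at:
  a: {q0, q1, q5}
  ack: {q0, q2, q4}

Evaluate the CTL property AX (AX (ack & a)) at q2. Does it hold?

Yes

Sat(ack & a) = {q0}
Sat(AX (ack & a)) = {s : every successor in {q0}} = {q8}
Sat(AX (AX (ack & a))) = {s : every successor in {q8}} = {q2}
q2 ∈ Sat(AX (AX (ack & a))) = {q2}, so the formula holds at q2.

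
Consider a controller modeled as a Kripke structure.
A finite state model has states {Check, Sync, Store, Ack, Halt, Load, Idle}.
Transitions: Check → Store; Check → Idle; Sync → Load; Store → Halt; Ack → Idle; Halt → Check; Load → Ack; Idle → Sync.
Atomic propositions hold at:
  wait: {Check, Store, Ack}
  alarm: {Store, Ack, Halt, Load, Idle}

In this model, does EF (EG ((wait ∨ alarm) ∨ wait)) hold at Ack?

No

Sat(wait ∨ alarm) = {Check, Store, Ack, Halt, Load, Idle}
Sat((wait ∨ alarm) ∨ wait) = {Check, Store, Ack, Halt, Load, Idle}
EG ((wait ∨ alarm) ∨ wait): greatest fixpoint, start Z0 = {Check, Store, Ack, Halt, Load, Idle}, keep only states in Sat with some successor in Z. Z1 = {Check, Store, Ack, Halt, Load}; Z2 = {Check, Store, Halt, Load}; Z3 = {Check, Store, Halt}; fixed.
Sat(EG ((wait ∨ alarm) ∨ wait)) = {Check, Store, Halt}
EF (EG ((wait ∨ alarm) ∨ wait)): least fixpoint, start Z0 = {Check, Store, Halt}, add states with some successor in Z. Already a fixed point.
Sat(EF (EG ((wait ∨ alarm) ∨ wait))) = {Check, Store, Halt}
Ack ∉ Sat(EF (EG ((wait ∨ alarm) ∨ wait))) = {Check, Store, Halt}, so the formula does not hold at Ack.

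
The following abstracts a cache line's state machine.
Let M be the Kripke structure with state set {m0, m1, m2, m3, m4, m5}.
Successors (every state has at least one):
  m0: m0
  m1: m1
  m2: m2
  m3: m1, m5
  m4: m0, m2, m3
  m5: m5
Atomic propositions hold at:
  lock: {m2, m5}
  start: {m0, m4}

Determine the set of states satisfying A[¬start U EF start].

{m0, m4}

Sat(¬start) = {m1, m2, m3, m5}
EF start: least fixpoint, start Z0 = {m0, m4}, add states with some successor in Z. Already a fixed point.
Sat(EF start) = {m0, m4}
A[¬start U EF start]: least fixpoint, start Z0 = Sat(EF start) = {m0, m4}, add states in Sat(¬start) with every successor in Z. Already a fixed point.
Sat(A[¬start U EF start]) = {m0, m4}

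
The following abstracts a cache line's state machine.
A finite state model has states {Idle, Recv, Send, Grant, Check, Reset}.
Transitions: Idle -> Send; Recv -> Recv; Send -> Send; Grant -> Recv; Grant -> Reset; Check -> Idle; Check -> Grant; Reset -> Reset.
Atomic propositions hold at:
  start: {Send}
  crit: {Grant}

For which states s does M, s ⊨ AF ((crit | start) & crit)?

{Grant}

Sat(crit | start) = {Send, Grant}
Sat((crit | start) & crit) = {Grant}
AF ((crit | start) & crit): least fixpoint, start Z0 = {Grant}, add states with every successor in Z. Already a fixed point.
Sat(AF ((crit | start) & crit)) = {Grant}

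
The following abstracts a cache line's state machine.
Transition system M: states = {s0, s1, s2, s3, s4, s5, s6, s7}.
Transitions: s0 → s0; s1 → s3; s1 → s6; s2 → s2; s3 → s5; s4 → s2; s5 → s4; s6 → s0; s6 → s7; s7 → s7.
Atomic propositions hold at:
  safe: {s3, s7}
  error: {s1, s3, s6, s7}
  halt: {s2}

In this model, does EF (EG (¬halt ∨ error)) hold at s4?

No

Sat(¬halt) = {s0, s1, s3, s4, s5, s6, s7}
Sat(¬halt ∨ error) = {s0, s1, s3, s4, s5, s6, s7}
EG (¬halt ∨ error): greatest fixpoint, start Z0 = {s0, s1, s3, s4, s5, s6, s7}, keep only states in Sat with some successor in Z. Z1 = {s0, s1, s3, s5, s6, s7}; Z2 = {s0, s1, s3, s6, s7}; Z3 = {s0, s1, s6, s7}; fixed.
Sat(EG (¬halt ∨ error)) = {s0, s1, s6, s7}
EF (EG (¬halt ∨ error)): least fixpoint, start Z0 = {s0, s1, s6, s7}, add states with some successor in Z. Already a fixed point.
Sat(EF (EG (¬halt ∨ error))) = {s0, s1, s6, s7}
s4 ∉ Sat(EF (EG (¬halt ∨ error))) = {s0, s1, s6, s7}, so the formula does not hold at s4.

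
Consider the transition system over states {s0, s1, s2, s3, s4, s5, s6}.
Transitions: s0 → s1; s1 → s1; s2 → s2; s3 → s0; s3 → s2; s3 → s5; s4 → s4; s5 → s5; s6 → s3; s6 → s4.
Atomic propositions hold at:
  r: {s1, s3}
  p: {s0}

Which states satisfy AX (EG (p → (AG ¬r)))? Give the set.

{s0, s1, s2, s4, s5, s6}

Sat(¬r) = {s0, s2, s4, s5, s6}
AG ¬r: greatest fixpoint, start Z0 = {s0, s2, s4, s5, s6}, keep only states in Sat with every successor in Z. Z1 = {s2, s4, s5}; fixed.
Sat(AG ¬r) = {s2, s4, s5}
Sat(p → (AG ¬r)) = {s1, s2, s3, s4, s5, s6}
EG (p → (AG ¬r)): greatest fixpoint, start Z0 = {s1, s2, s3, s4, s5, s6}, keep only states in Sat with some successor in Z. Already a fixed point.
Sat(EG (p → (AG ¬r))) = {s1, s2, s3, s4, s5, s6}
Sat(AX (EG (p → (AG ¬r)))) = {s : every successor in {s1, s2, s3, s4, s5, s6}} = {s0, s1, s2, s4, s5, s6}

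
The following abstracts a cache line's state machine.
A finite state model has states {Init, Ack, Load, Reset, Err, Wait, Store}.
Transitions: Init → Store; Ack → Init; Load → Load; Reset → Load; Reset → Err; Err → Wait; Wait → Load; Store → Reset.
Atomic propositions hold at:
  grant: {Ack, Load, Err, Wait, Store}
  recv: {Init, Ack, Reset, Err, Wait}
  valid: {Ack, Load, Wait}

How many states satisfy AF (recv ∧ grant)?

3

Sat(recv ∧ grant) = {Ack, Err, Wait}
AF (recv ∧ grant): least fixpoint, start Z0 = {Ack, Err, Wait}, add states with every successor in Z. Already a fixed point.
Sat(AF (recv ∧ grant)) = {Ack, Err, Wait}
|Sat(AF (recv ∧ grant))| = |{Ack, Err, Wait}| = 3.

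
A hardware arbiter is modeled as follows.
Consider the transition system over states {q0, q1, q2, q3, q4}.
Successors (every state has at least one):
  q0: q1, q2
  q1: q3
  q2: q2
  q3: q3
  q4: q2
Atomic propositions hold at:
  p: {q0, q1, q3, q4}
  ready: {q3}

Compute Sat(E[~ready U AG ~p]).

Sat(~ready) = {q0, q1, q2, q4}
Sat(~p) = {q2}
AG ~p: greatest fixpoint, start Z0 = {q2}, keep only states in Sat with every successor in Z. Already a fixed point.
Sat(AG ~p) = {q2}
E[~ready U AG ~p]: least fixpoint, start Z0 = Sat(AG ~p) = {q2}, add states in Sat(~ready) with some successor in Z. Z1 = {q0, q2, q4}; fixed.
Sat(E[~ready U AG ~p]) = {q0, q2, q4}

{q0, q2, q4}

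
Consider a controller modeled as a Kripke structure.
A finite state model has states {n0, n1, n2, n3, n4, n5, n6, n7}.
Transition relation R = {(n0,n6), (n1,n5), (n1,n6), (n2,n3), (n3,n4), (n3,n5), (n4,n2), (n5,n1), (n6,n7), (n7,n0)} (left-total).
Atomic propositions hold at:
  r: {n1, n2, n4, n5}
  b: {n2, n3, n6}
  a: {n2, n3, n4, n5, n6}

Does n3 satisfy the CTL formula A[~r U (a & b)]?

Sat(~r) = {n0, n3, n6, n7}
Sat(a & b) = {n2, n3, n6}
A[~r U (a & b)]: least fixpoint, start Z0 = Sat((a & b)) = {n2, n3, n6}, add states in Sat(~r) with every successor in Z. Z1 = {n0, n2, n3, n6}; Z2 = {n0, n2, n3, n6, n7}; fixed.
Sat(A[~r U (a & b)]) = {n0, n2, n3, n6, n7}
n3 ∈ Sat(A[~r U (a & b)]) = {n0, n2, n3, n6, n7}, so the formula holds at n3.

Yes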